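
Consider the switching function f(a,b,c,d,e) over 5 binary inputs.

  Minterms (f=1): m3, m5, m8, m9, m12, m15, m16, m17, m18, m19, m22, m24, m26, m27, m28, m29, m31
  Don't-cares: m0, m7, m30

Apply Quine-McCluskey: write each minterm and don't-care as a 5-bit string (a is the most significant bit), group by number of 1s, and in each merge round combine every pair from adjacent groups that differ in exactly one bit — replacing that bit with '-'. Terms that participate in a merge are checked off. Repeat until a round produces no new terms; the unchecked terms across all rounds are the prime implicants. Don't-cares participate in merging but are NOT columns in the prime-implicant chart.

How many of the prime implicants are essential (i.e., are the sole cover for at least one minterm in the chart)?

6

[col 0] 00000*, 00011*, 00101*, 00111*, 01000*, 01001*, 01100*, 01111*, 10000*, 10001*, 10010*, 10011*, 10110*, 11000*, 11010*, 11011*, 11100*, 11101*, 11110*, 11111*
[col 1] -0000*, -0011, -1000*, -1100*, -1111, 0-000*, 0-111, 00-11, 001-1, 01-00*, 0100-, 1-000*, 1-010*, 1-011*, 1-110*, 10-10*, 100-0*, 100-1*, 1000-*, 1001-*, 11-00*, 11-10*, 11-11*, 110-0*, 1101-*, 111-0*, 111-1*, 1110-*, 1111-*
[col 2] --000, -1-00, 1--10, 1-0-0, 1-01-, 100--, 11--0, 11-1-, 111--
Prime implicants: --000, -0011, -1-00, -1111, 0-111, 00-11, 001-1, 0100-, 1--10, 1-0-0, 1-01-, 100--, 11--0, 11-1-, 111--
PI chart (minterm → PIs covering it):
  3 | -0011,00-11
  5 | 001-1  (sole → essential)
  8 | --000,-1-00,0100-
  9 | 0100-  (sole → essential)
  12 | -1-00  (sole → essential)
  15 | -1111,0-111
  16 | --000,1-0-0,100--
  17 | 100--  (sole → essential)
  18 | 1--10,1-0-0,1-01-,100--
  19 | -0011,1-01-,100--
  22 | 1--10  (sole → essential)
  24 | --000,-1-00,1-0-0,11--0
  26 | 1--10,1-0-0,1-01-,11--0,11-1-
  27 | 1-01-,11-1-
  28 | -1-00,11--0,111--
  29 | 111--  (sole → essential)
  31 | -1111,11-1-,111--
Essential prime implicants: -1-00, 001-1, 0100-, 1--10, 100--, 111--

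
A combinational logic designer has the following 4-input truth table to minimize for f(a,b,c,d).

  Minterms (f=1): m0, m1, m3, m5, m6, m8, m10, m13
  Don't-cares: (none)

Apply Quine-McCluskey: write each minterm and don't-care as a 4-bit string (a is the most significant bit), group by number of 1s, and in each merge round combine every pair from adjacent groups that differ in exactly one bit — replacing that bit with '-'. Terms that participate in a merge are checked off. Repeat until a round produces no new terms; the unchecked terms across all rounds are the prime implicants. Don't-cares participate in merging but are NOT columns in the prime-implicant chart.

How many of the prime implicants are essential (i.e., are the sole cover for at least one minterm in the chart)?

[col 0] 0000*, 0001*, 0011*, 0101*, 0110, 1000*, 1010*, 1101*
[col 1] -000, -101, 0-01, 00-1, 000-, 10-0
Prime implicants: -000, -101, 0-01, 00-1, 000-, 0110, 10-0
PI chart (minterm → PIs covering it):
  0 | -000,000-
  1 | 0-01,00-1,000-
  3 | 00-1  (sole → essential)
  5 | -101,0-01
  6 | 0110  (sole → essential)
  8 | -000,10-0
  10 | 10-0  (sole → essential)
  13 | -101  (sole → essential)
Essential prime implicants: -101, 00-1, 0110, 10-0

4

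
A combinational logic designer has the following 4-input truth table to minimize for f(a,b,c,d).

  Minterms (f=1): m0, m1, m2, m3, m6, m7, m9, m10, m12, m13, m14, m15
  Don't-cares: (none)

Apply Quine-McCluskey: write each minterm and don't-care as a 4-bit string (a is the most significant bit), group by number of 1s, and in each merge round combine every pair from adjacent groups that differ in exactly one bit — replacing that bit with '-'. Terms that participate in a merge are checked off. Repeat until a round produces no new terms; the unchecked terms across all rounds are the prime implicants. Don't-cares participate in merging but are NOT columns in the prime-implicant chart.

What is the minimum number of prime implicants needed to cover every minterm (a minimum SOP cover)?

5

[col 0] 0000*, 0001*, 0010*, 0011*, 0110*, 0111*, 1001*, 1010*, 1100*, 1101*, 1110*, 1111*
[col 1] -001, -010*, -110*, -111*, 0-10*, 0-11*, 00-0*, 00-1*, 000-*, 001-*, 011-*, 1-01, 1-10*, 11-0*, 11-1*, 110-*, 111-*
[col 2] --10, -11-, 0-1-, 00--, 11--
Prime implicants: --10, -001, -11-, 0-1-, 00--, 1-01, 11--
PI chart (minterm → PIs covering it):
  0 | 00--  (sole → essential)
  1 | -001,00--
  2 | --10,0-1-,00--
  3 | 0-1-,00--
  6 | --10,-11-,0-1-
  7 | -11-,0-1-
  9 | -001,1-01
  10 | --10  (sole → essential)
  12 | 11--  (sole → essential)
  13 | 1-01,11--
  14 | --10,-11-,11--
  15 | -11-,11--
Essential prime implicants: --10, 00--, 11--
Petrick residual → -001, -11-
Minimum SOP uses 5 PIs: cd' + b'c'd + bc + a'b' + ab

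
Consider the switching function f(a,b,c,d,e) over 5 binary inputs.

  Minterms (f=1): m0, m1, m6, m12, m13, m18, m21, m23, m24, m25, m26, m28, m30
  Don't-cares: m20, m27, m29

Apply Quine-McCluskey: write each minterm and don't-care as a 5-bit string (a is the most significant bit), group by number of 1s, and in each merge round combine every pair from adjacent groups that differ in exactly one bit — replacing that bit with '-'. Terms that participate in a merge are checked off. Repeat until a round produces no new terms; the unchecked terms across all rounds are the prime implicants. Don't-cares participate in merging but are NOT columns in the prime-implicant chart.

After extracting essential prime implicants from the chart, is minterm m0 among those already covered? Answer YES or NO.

size-2^0 implicants → 00000(✓)  00001(✓)  00110  01100(✓)  01101(✓)  10010(✓)  10100(✓)  10101(✓)  10111(✓)  11000(✓)  11001(✓)  11010(✓)  11011(✓)  11100(✓)  11101(✓)  11110(✓)
size-2^1 implicants → -1100(✓)  -1101(✓)  0000-  0110-(✓)  1-010  1-100(✓)  1-101(✓)  101-1  1010-(✓)  11-00(✓)  11-01(✓)  11-10(✓)  110-0(✓)  110-1(✓)  1100-(✓)  1101-(✓)  111-0(✓)  1110-(✓)
size-2^2 implicants → -110-  1-10-  11--0  11-0-  110--
Unchecked terms (primes): -110-, 0000-, 00110, 1-010, 1-10-, 101-1, 11--0, 11-0-, 110--
Minterm coverage:
  m0 ⊆ 0000- [E]
  m1 ⊆ 0000- [E]
  m6 ⊆ 00110 [E]
  m12 ⊆ -110- [E]
  m13 ⊆ -110- [E]
  m18 ⊆ 1-010 [E]
  m21 ⊆ 1-10-,101-1
  m23 ⊆ 101-1 [E]
  m24 ⊆ 11--0,11-0-,110--
  m25 ⊆ 11-0-,110--
  m26 ⊆ 1-010,11--0,110--
  m28 ⊆ -110-,1-10-,11--0,11-0-
  m30 ⊆ 11--0 [E]
E = {-110-, 0000-, 00110, 1-010, 101-1, 11--0}

YES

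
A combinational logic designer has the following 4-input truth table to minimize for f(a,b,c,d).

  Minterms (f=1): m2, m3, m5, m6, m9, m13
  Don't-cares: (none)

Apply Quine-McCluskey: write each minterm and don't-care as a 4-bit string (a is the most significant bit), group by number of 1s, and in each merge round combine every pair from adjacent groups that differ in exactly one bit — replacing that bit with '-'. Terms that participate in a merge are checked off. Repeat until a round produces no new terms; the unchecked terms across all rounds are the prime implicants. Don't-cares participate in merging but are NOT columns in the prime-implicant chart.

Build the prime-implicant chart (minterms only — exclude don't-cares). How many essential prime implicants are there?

Round 0: 0010✓ 0011✓ 0101✓ 0110✓ 1001✓ 1101✓
Round 1: -101 0-10 001- 1-01
PIs = {-101, 0-10, 001-, 1-01}
Coverage chart:
  m2: 0-10,001-
  m3: 001- ←essential
  m5: -101 ←essential
  m6: 0-10 ←essential
  m9: 1-01 ←essential
  m13: -101,1-01
Essential: -101, 0-10, 001-, 1-01

4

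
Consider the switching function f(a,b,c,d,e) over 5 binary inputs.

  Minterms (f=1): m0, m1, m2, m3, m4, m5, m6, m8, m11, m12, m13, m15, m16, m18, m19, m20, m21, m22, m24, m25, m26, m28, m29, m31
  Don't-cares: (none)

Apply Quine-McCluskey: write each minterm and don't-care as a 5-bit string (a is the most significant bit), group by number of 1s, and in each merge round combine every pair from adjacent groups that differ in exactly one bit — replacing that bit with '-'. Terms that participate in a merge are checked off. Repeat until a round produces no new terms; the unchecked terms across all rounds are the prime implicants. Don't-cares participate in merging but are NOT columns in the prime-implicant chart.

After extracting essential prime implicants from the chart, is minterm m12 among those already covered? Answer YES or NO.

[col 0] 00000*, 00001*, 00010*, 00011*, 00100*, 00101*, 00110*, 01000*, 01011*, 01100*, 01101*, 01111*, 10000*, 10010*, 10011*, 10100*, 10101*, 10110*, 11000*, 11001*, 11010*, 11100*, 11101*, 11111*
[col 1] -0000*, -0010*, -0011*, -0100*, -0101*, -0110*, -1000*, -1100*, -1101*, -1111*, 0-000*, 0-011, 0-100*, 0-101*, 00-00*, 00-01*, 00-10*, 000-0*, 000-1*, 0000-*, 0001-*, 001-0*, 0010-*, 01-00*, 01-11, 011-1*, 0110-*, 1-000*, 1-010*, 1-100*, 1-101*, 10-00*, 10-10*, 100-0*, 1001-*, 101-0*, 1010-*, 11-00*, 11-01*, 110-0*, 1100-*, 111-1*, 1110-*
[col 2] --000*, --100*, --101*, -0-00*, -0-10*, -00-0*, -001-, -01-0*, -010-*, -1-00*, -11-1, -110-*, 0--00*, 0-10-*, 00--0*, 00-0-, 000--, 1--00*, 1-0-0, 1-10-*, 10--0*, 11-0-
[col 3] ---00, --10-, -0--0
Prime implicants: ---00, --10-, -0--0, -001-, -11-1, 0-011, 00-0-, 000--, 01-11, 1-0-0, 11-0-
PI chart (minterm → PIs covering it):
  0 | ---00,-0--0,00-0-,000--
  1 | 00-0-,000--
  2 | -0--0,-001-,000--
  3 | -001-,0-011,000--
  4 | ---00,--10-,-0--0,00-0-
  5 | --10-,00-0-
  6 | -0--0  (sole → essential)
  8 | ---00  (sole → essential)
  11 | 0-011,01-11
  12 | ---00,--10-
  13 | --10-,-11-1
  15 | -11-1,01-11
  16 | ---00,-0--0,1-0-0
  18 | -0--0,-001-,1-0-0
  19 | -001-  (sole → essential)
  20 | ---00,--10-,-0--0
  21 | --10-  (sole → essential)
  22 | -0--0  (sole → essential)
  24 | ---00,1-0-0,11-0-
  25 | 11-0-  (sole → essential)
  26 | 1-0-0  (sole → essential)
  28 | ---00,--10-,11-0-
  29 | --10-,-11-1,11-0-
  31 | -11-1  (sole → essential)
Essential prime implicants: ---00, --10-, -0--0, -001-, -11-1, 1-0-0, 11-0-

YES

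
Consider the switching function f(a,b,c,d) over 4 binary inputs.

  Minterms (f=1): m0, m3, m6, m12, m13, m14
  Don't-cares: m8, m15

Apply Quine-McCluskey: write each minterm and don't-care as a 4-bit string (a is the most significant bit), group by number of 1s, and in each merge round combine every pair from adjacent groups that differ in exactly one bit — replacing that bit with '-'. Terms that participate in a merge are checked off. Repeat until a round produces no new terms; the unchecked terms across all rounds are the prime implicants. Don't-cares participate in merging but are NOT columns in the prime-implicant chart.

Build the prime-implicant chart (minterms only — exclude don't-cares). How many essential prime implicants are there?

4

size-2^0 implicants → 0000(✓)  0011  0110(✓)  1000(✓)  1100(✓)  1101(✓)  1110(✓)  1111(✓)
size-2^1 implicants → -000  -110  1-00  11-0(✓)  11-1(✓)  110-(✓)  111-(✓)
size-2^2 implicants → 11--
Unchecked terms (primes): -000, -110, 0011, 1-00, 11--
Minterm coverage:
  m0 ⊆ -000 [E]
  m3 ⊆ 0011 [E]
  m6 ⊆ -110 [E]
  m12 ⊆ 1-00,11--
  m13 ⊆ 11-- [E]
  m14 ⊆ -110,11--
E = {-000, -110, 0011, 11--}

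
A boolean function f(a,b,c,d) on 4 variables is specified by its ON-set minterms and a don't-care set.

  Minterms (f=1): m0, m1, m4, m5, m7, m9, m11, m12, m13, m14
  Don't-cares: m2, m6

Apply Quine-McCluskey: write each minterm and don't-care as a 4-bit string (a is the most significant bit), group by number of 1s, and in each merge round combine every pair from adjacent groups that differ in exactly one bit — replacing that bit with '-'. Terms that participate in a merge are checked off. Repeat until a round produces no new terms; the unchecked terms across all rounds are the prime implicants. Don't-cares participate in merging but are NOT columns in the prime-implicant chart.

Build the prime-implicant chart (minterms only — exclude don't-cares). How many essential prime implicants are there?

[col 0] 0000*, 0001*, 0010*, 0100*, 0101*, 0110*, 0111*, 1001*, 1011*, 1100*, 1101*, 1110*
[col 1] -001*, -100*, -101*, -110*, 0-00*, 0-01*, 0-10*, 00-0*, 000-*, 01-0*, 01-1*, 010-*, 011-*, 1-01*, 10-1, 11-0*, 110-*
[col 2] --01, -1-0, -10-, 0--0, 0-0-, 01--
Prime implicants: --01, -1-0, -10-, 0--0, 0-0-, 01--, 10-1
PI chart (minterm → PIs covering it):
  0 | 0--0,0-0-
  1 | --01,0-0-
  4 | -1-0,-10-,0--0,0-0-,01--
  5 | --01,-10-,0-0-,01--
  7 | 01--  (sole → essential)
  9 | --01,10-1
  11 | 10-1  (sole → essential)
  12 | -1-0,-10-
  13 | --01,-10-
  14 | -1-0  (sole → essential)
Essential prime implicants: -1-0, 01--, 10-1

3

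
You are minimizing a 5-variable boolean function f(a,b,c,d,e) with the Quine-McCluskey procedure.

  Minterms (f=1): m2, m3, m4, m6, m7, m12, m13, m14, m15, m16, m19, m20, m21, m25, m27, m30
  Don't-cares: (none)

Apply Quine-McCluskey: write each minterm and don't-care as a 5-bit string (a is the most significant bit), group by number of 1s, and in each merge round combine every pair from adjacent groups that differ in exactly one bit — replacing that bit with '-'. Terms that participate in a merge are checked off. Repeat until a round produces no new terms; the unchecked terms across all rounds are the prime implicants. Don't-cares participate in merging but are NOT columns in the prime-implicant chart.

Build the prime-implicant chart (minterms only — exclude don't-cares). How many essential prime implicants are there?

6

size-2^0 implicants → 00010(✓)  00011(✓)  00100(✓)  00110(✓)  00111(✓)  01100(✓)  01101(✓)  01110(✓)  01111(✓)  10000(✓)  10011(✓)  10100(✓)  10101(✓)  11001(✓)  11011(✓)  11110(✓)
size-2^1 implicants → -0011  -0100  -1110  0-100(✓)  0-110(✓)  0-111(✓)  00-10(✓)  00-11(✓)  0001-(✓)  001-0(✓)  0011-(✓)  011-0(✓)  011-1(✓)  0110-(✓)  0111-(✓)  1-011  10-00  1010-  110-1
size-2^2 implicants → 0-1-0  0-11-  00-1-  011--
Unchecked terms (primes): -0011, -0100, -1110, 0-1-0, 0-11-, 00-1-, 011--, 1-011, 10-00, 1010-, 110-1
Minterm coverage:
  m2 ⊆ 00-1- [E]
  m3 ⊆ -0011,00-1-
  m4 ⊆ -0100,0-1-0
  m6 ⊆ 0-1-0,0-11-,00-1-
  m7 ⊆ 0-11-,00-1-
  m12 ⊆ 0-1-0,011--
  m13 ⊆ 011-- [E]
  m14 ⊆ -1110,0-1-0,0-11-,011--
  m15 ⊆ 0-11-,011--
  m16 ⊆ 10-00 [E]
  m19 ⊆ -0011,1-011
  m20 ⊆ -0100,10-00,1010-
  m21 ⊆ 1010- [E]
  m25 ⊆ 110-1 [E]
  m27 ⊆ 1-011,110-1
  m30 ⊆ -1110 [E]
E = {-1110, 00-1-, 011--, 10-00, 1010-, 110-1}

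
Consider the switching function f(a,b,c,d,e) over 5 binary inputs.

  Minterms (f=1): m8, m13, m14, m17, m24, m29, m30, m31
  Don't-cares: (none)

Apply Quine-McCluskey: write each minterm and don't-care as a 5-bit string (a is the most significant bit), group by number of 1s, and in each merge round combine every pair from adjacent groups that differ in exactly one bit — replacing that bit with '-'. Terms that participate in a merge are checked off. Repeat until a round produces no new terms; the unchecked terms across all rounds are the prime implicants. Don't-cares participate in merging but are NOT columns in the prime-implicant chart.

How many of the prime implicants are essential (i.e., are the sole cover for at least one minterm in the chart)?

Round 0: 01000✓ 01101✓ 01110✓ 10001 11000✓ 11101✓ 11110✓ 11111✓
Round 1: -1000 -1101 -1110 111-1 1111-
PIs = {-1000, -1101, -1110, 10001, 111-1, 1111-}
Coverage chart:
  m8: -1000 ←essential
  m13: -1101 ←essential
  m14: -1110 ←essential
  m17: 10001 ←essential
  m24: -1000 ←essential
  m29: -1101,111-1
  m30: -1110,1111-
  m31: 111-1,1111-
Essential: -1000, -1101, -1110, 10001

4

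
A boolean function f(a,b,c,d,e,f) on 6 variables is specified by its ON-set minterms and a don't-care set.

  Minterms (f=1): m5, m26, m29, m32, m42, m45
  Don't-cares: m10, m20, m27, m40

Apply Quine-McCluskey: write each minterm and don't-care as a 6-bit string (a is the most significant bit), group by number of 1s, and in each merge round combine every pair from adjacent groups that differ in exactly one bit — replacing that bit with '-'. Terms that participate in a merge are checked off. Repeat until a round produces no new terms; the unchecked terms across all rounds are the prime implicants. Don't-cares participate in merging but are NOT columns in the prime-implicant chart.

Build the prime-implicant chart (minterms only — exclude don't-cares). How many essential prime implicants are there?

4

Round 0: 000101 001010✓ 010100 011010✓ 011011✓ 011101 100000✓ 101000✓ 101010✓ 101101
Round 1: -01010 0-1010 01101- 10-000 1010-0
PIs = {-01010, 0-1010, 000101, 010100, 01101-, 011101, 10-000, 1010-0, 101101}
Coverage chart:
  m5: 000101 ←essential
  m26: 0-1010,01101-
  m29: 011101 ←essential
  m32: 10-000 ←essential
  m42: -01010,1010-0
  m45: 101101 ←essential
Essential: 000101, 011101, 10-000, 101101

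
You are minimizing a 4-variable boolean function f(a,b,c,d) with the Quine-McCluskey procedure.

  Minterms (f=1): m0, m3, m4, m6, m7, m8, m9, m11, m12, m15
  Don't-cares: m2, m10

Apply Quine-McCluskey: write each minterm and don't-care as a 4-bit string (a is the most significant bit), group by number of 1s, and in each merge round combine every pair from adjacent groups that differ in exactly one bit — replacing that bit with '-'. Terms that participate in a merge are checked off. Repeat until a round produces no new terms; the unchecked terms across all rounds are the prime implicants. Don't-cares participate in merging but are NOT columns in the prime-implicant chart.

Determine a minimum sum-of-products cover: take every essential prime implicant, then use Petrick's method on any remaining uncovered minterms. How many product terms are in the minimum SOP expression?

Round 0: 0000✓ 0010✓ 0011✓ 0100✓ 0110✓ 0111✓ 1000✓ 1001✓ 1010✓ 1011✓ 1100✓ 1111✓
Round 1: -000✓ -010✓ -011✓ -100✓ -111✓ 0-00✓ 0-10✓ 0-11✓ 00-0✓ 001-✓ 01-0✓ 011-✓ 1-00✓ 1-11✓ 10-0✓ 10-1✓ 100-✓ 101-✓
Round 2: --00 --11 -0-0 -01- 0--0 0-1- 10--
PIs = {--00, --11, -0-0, -01-, 0--0, 0-1-, 10--}
Coverage chart:
  m0: --00,-0-0,0--0
  m3: --11,-01-,0-1-
  m4: --00,0--0
  m6: 0--0,0-1-
  m7: --11,0-1-
  m8: --00,-0-0,10--
  m9: 10-- ←essential
  m11: --11,-01-,10--
  m12: --00 ←essential
  m15: --11 ←essential
Essential: --00, --11, 10--
Petrick residual → 0--0
Min cover (4 terms): c'd' + cd + a'd' + ab'

4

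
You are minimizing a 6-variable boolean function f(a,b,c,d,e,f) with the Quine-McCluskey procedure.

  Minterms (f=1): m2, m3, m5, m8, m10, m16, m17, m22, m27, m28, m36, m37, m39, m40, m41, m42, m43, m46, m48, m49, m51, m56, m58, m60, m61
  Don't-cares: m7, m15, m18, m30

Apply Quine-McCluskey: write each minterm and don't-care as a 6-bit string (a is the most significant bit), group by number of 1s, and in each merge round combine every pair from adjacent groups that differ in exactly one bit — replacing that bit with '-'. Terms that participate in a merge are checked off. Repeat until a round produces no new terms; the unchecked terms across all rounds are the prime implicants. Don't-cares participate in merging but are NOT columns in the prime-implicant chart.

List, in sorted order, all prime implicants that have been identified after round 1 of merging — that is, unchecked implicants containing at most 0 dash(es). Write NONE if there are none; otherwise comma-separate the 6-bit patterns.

011011

size-2^0 implicants → 000010(✓)  000011(✓)  000101(✓)  000111(✓)  001000(✓)  001010(✓)  001111(✓)  010000(✓)  010001(✓)  010010(✓)  010110(✓)  011011  011100(✓)  011110(✓)  100100(✓)  100101(✓)  100111(✓)  101000(✓)  101001(✓)  101010(✓)  101011(✓)  101110(✓)  110000(✓)  110001(✓)  110011(✓)  111000(✓)  111010(✓)  111100(✓)  111101(✓)
size-2^1 implicants → -00101(✓)  -00111(✓)  -01000(✓)  -01010(✓)  -10000(✓)  -10001(✓)  -11100  0-0010  00-010  00-111  000-11  00001-  0001-1(✓)  0010-0(✓)  01-110  010-10  0100-0  01000-(✓)  0111-0  1-1000(✓)  1-1010(✓)  1001-1(✓)  10010-  101-10  1010-0(✓)  1010-1(✓)  10100-(✓)  10101-(✓)  11-000  1100-1  11000-(✓)  111-00  1110-0(✓)  11110-
size-2^2 implicants → -001-1  -010-0  -1000-  1-10-0  1010--
Unchecked terms (primes): -001-1, -010-0, -1000-, -11100, 0-0010, 00-010, 00-111, 000-11, 00001-, 01-110, 010-10, 0100-0, 011011, 0111-0, 1-10-0, 10010-, 101-10, 1010--, 11-000, 1100-1, 111-00, 11110-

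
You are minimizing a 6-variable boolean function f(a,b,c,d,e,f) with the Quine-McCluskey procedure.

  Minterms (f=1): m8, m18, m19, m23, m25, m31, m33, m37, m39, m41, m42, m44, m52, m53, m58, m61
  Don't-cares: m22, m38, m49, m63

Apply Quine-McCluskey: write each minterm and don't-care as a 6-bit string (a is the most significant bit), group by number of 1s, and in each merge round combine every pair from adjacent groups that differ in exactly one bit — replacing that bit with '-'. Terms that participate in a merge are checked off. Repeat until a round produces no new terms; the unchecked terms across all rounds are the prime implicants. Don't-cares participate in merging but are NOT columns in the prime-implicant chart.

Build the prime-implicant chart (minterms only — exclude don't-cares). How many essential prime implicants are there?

Round 0: 001000 010010✓ 010011✓ 010110✓ 010111✓ 011001 011111✓ 100001✓ 100101✓ 100110✓ 100111✓ 101001✓ 101010✓ 101100 110001✓ 110100✓ 110101✓ 111010✓ 111101✓ 111111✓
Round 1: -11111 01-111 010-10✓ 010-11✓ 01001-✓ 01011-✓ 1-0001✓ 1-0101✓ 1-1010 10-001 100-01✓ 1001-1 10011- 11-101 110-01✓ 11010- 1111-1
Round 2: 010-1- 1-0-01
PIs = {-11111, 001000, 01-111, 010-1-, 011001, 1-0-01, 1-1010, 10-001, 1001-1, 10011-, 101100, 11-101, 11010-, 1111-1}
Coverage chart:
  m8: 001000 ←essential
  m18: 010-1- ←essential
  m19: 010-1- ←essential
  m23: 01-111,010-1-
  m25: 011001 ←essential
  m31: -11111,01-111
  m33: 1-0-01,10-001
  m37: 1-0-01,1001-1
  m39: 1001-1,10011-
  m41: 10-001 ←essential
  m42: 1-1010 ←essential
  m44: 101100 ←essential
  m52: 11010- ←essential
  m53: 1-0-01,11-101,11010-
  m58: 1-1010 ←essential
  m61: 11-101,1111-1
Essential: 001000, 010-1-, 011001, 1-1010, 10-001, 101100, 11010-

7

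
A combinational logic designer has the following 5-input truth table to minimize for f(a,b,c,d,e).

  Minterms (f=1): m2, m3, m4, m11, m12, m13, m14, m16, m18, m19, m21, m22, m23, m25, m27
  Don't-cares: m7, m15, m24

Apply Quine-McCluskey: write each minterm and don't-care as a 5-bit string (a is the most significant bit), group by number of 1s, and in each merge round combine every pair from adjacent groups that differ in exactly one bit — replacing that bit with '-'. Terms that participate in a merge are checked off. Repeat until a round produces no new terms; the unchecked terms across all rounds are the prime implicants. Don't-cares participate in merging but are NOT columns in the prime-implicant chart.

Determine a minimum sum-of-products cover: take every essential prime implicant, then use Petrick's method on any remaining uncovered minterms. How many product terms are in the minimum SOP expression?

8

size-2^0 implicants → 00010(✓)  00011(✓)  00100(✓)  00111(✓)  01011(✓)  01100(✓)  01101(✓)  01110(✓)  01111(✓)  10000(✓)  10010(✓)  10011(✓)  10101(✓)  10110(✓)  10111(✓)  11000(✓)  11001(✓)  11011(✓)
size-2^1 implicants → -0010(✓)  -0011(✓)  -0111(✓)  -1011(✓)  0-011(✓)  0-100  0-111(✓)  00-11(✓)  0001-(✓)  01-11(✓)  011-0(✓)  011-1(✓)  0110-(✓)  0111-(✓)  1-000  1-011(✓)  10-10(✓)  10-11(✓)  100-0  1001-(✓)  101-1  1011-(✓)  110-1  1100-
size-2^2 implicants → --011  -0-11  -001-  0--11  011--  10-1-
Unchecked terms (primes): --011, -0-11, -001-, 0--11, 0-100, 011--, 1-000, 10-1-, 100-0, 101-1, 110-1, 1100-
Minterm coverage:
  m2 ⊆ -001- [E]
  m3 ⊆ --011,-0-11,-001-,0--11
  m4 ⊆ 0-100 [E]
  m11 ⊆ --011,0--11
  m12 ⊆ 0-100,011--
  m13 ⊆ 011-- [E]
  m14 ⊆ 011-- [E]
  m16 ⊆ 1-000,100-0
  m18 ⊆ -001-,10-1-,100-0
  m19 ⊆ --011,-0-11,-001-,10-1-
  m21 ⊆ 101-1 [E]
  m22 ⊆ 10-1- [E]
  m23 ⊆ -0-11,10-1-,101-1
  m25 ⊆ 110-1,1100-
  m27 ⊆ --011,110-1
E = {-001-, 0-100, 011--, 10-1-, 101-1}
Petrick residual → --011, 1-000, 110-1
Cover = c'de + b'c'd + a'cd'e' + a'bc + ac'd'e' + ab'd + ab'ce + abc'e  |cover|=8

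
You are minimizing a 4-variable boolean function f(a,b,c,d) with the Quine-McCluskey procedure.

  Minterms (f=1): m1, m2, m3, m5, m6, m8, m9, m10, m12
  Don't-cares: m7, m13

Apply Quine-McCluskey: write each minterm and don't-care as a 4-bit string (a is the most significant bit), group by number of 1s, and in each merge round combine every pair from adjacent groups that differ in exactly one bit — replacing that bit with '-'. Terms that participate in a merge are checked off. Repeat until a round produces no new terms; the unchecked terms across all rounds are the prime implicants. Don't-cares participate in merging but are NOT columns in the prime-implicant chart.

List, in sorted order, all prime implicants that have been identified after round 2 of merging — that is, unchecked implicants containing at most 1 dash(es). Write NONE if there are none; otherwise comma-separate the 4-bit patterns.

-010, 10-0

[col 0] 0001*, 0010*, 0011*, 0101*, 0110*, 0111*, 1000*, 1001*, 1010*, 1100*, 1101*
[col 1] -001*, -010, -101*, 0-01*, 0-10*, 0-11*, 00-1*, 001-*, 01-1*, 011-*, 1-00*, 1-01*, 10-0, 100-*, 110-*
[col 2] --01, 0--1, 0-1-, 1-0-
Prime implicants: --01, -010, 0--1, 0-1-, 1-0-, 10-0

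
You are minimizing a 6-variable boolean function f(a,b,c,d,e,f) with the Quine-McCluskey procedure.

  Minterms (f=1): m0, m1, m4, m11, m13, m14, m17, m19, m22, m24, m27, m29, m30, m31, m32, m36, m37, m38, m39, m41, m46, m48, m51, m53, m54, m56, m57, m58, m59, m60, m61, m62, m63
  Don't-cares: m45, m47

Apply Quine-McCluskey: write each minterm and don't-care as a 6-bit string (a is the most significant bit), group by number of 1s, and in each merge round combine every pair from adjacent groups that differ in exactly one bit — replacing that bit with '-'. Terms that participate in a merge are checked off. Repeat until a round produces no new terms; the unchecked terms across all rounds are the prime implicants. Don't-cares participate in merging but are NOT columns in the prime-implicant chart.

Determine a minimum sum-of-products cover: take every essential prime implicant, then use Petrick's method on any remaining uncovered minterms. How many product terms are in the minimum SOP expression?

14

size-2^0 implicants → 000000(✓)  000001(✓)  000100(✓)  001011(✓)  001101(✓)  001110(✓)  010001(✓)  010011(✓)  010110(✓)  011000(✓)  011011(✓)  011101(✓)  011110(✓)  011111(✓)  100000(✓)  100100(✓)  100101(✓)  100110(✓)  100111(✓)  101001(✓)  101101(✓)  101110(✓)  101111(✓)  110000(✓)  110011(✓)  110101(✓)  110110(✓)  111000(✓)  111001(✓)  111010(✓)  111011(✓)  111100(✓)  111101(✓)  111110(✓)  111111(✓)
size-2^1 implicants → -00000(✓)  -00100(✓)  -01101(✓)  -01110(✓)  -10011(✓)  -10110(✓)  -11000  -11011(✓)  -11101(✓)  -11110(✓)  -11111(✓)  0-0001  0-1011  0-1101(✓)  0-1110(✓)  000-00(✓)  00000-  01-011(✓)  01-110(✓)  0100-1  011-11(✓)  0111-1(✓)  01111-(✓)  1-0000  1-0101(✓)  1-0110(✓)  1-1001(✓)  1-1101(✓)  1-1110(✓)  1-1111(✓)  10-101(✓)  10-110(✓)  10-111(✓)  100-00(✓)  1001-0(✓)  1001-1(✓)  10010-(✓)  10011-(✓)  101-01(✓)  1011-1(✓)  10111-(✓)  11-000  11-011(✓)  11-101(✓)  11-110(✓)  111-00(✓)  111-01(✓)  111-10(✓)  111-11(✓)  1110-0(✓)  1110-1(✓)  11100-(✓)  11101-(✓)  1111-0(✓)  1111-1(✓)  11110-(✓)  11111-(✓)
size-2^2 implicants → --1101  --1110  -00-00  -1-011  -1-110  -11-11  -111-1  -1111-  1--101  1--110  1-1-01  1-11-1  1-111-  10-1-1  10-11-  1001--  111--0(✓)  111--1(✓)  111-0-(✓)  111-1-(✓)  1110--(✓)  1111--(✓)
size-2^3 implicants → 111---
Unchecked terms (primes): --1101, --1110, -00-00, -1-011, -1-110, -11-11, -11000, -111-1, -1111-, 0-0001, 0-1011, 00000-, 0100-1, 1--101, 1--110, 1-0000, 1-1-01, 1-11-1, 1-111-, 10-1-1, 10-11-, 1001--, 11-000, 111---
Minterm coverage:
  m0 ⊆ -00-00,00000-
  m1 ⊆ 0-0001,00000-
  m4 ⊆ -00-00 [E]
  m11 ⊆ 0-1011 [E]
  m13 ⊆ --1101 [E]
  m14 ⊆ --1110 [E]
  m17 ⊆ 0-0001,0100-1
  m19 ⊆ -1-011,0100-1
  m22 ⊆ -1-110 [E]
  m24 ⊆ -11000 [E]
  m27 ⊆ -1-011,-11-11,0-1011
  m29 ⊆ --1101,-111-1
  m30 ⊆ --1110,-1-110,-1111-
  m31 ⊆ -11-11,-111-1,-1111-
  m32 ⊆ -00-00,1-0000
  m36 ⊆ -00-00,1001--
  m37 ⊆ 1--101,10-1-1,1001--
  m38 ⊆ 1--110,10-11-,1001--
  m39 ⊆ 10-1-1,10-11-,1001--
  m41 ⊆ 1-1-01 [E]
  m46 ⊆ --1110,1--110,1-111-,10-11-
  m48 ⊆ 1-0000,11-000
  m51 ⊆ -1-011 [E]
  m53 ⊆ 1--101 [E]
  m54 ⊆ -1-110,1--110
  m56 ⊆ -11000,11-000,111---
  m57 ⊆ 1-1-01,111---
  m58 ⊆ 111--- [E]
  m59 ⊆ -1-011,-11-11,111---
  m60 ⊆ 111--- [E]
  m61 ⊆ --1101,-111-1,1--101,1-1-01,1-11-1,111---
  m62 ⊆ --1110,-1-110,-1111-,1--110,1-111-,111---
  m63 ⊆ -11-11,-111-1,-1111-,1-11-1,1-111-,111---
E = {--1101, --1110, -00-00, -1-011, -1-110, -11000, 0-1011, 1--101, 1-1-01, 111---}
Petrick residual → -11-11, 0-0001, 1-0000, 10-11-
Cover = cde'f + cdef' + b'c'e'f' + bd'ef + bdef' + bcef + bcd'e'f' + a'c'd'e'f + a'cd'ef + ade'f + ac'd'e'f' + ace'f + ab'de + abc  |cover|=14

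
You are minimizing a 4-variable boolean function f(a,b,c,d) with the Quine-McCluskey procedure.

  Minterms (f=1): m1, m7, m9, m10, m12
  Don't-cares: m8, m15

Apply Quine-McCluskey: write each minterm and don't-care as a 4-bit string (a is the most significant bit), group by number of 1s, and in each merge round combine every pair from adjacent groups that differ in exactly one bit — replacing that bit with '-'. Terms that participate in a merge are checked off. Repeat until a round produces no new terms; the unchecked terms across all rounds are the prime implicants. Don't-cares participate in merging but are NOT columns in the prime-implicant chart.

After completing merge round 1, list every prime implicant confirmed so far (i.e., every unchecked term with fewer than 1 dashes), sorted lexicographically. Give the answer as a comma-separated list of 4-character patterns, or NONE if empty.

size-2^0 implicants → 0001(✓)  0111(✓)  1000(✓)  1001(✓)  1010(✓)  1100(✓)  1111(✓)
size-2^1 implicants → -001  -111  1-00  10-0  100-
Unchecked terms (primes): -001, -111, 1-00, 10-0, 100-

NONE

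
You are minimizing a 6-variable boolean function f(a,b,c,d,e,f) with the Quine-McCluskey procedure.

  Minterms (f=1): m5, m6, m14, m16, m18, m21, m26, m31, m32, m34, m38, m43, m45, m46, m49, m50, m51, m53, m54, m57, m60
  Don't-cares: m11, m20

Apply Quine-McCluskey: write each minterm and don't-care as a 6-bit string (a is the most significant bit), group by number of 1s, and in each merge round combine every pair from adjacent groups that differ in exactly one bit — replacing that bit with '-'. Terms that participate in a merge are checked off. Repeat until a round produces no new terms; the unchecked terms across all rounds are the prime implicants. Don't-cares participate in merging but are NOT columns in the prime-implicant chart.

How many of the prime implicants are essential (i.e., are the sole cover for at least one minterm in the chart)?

size-2^0 implicants → 000101(✓)  000110(✓)  001011(✓)  001110(✓)  010000(✓)  010010(✓)  010100(✓)  010101(✓)  011010(✓)  011111  100000(✓)  100010(✓)  100110(✓)  101011(✓)  101101  101110(✓)  110001(✓)  110010(✓)  110011(✓)  110101(✓)  110110(✓)  111001(✓)  111100
size-2^1 implicants → -00110(✓)  -01011  -01110(✓)  -10010  -10101  0-0101  00-110(✓)  01-010  010-00  0100-0  01010-  1-0010(✓)  1-0110(✓)  10-110(✓)  100-10(✓)  1000-0  11-001  110-01  110-10(✓)  1100-1  11001-
size-2^2 implicants → -0-110  1-0-10
Unchecked terms (primes): -0-110, -01011, -10010, -10101, 0-0101, 01-010, 010-00, 0100-0, 01010-, 011111, 1-0-10, 1000-0, 101101, 11-001, 110-01, 1100-1, 11001-, 111100
Minterm coverage:
  m5 ⊆ 0-0101 [E]
  m6 ⊆ -0-110 [E]
  m14 ⊆ -0-110 [E]
  m16 ⊆ 010-00,0100-0
  m18 ⊆ -10010,01-010,0100-0
  m21 ⊆ -10101,0-0101,01010-
  m26 ⊆ 01-010 [E]
  m31 ⊆ 011111 [E]
  m32 ⊆ 1000-0 [E]
  m34 ⊆ 1-0-10,1000-0
  m38 ⊆ -0-110,1-0-10
  m43 ⊆ -01011 [E]
  m45 ⊆ 101101 [E]
  m46 ⊆ -0-110 [E]
  m49 ⊆ 11-001,110-01,1100-1
  m50 ⊆ -10010,1-0-10,11001-
  m51 ⊆ 1100-1,11001-
  m53 ⊆ -10101,110-01
  m54 ⊆ 1-0-10 [E]
  m57 ⊆ 11-001 [E]
  m60 ⊆ 111100 [E]
E = {-0-110, -01011, 0-0101, 01-010, 011111, 1-0-10, 1000-0, 101101, 11-001, 111100}

10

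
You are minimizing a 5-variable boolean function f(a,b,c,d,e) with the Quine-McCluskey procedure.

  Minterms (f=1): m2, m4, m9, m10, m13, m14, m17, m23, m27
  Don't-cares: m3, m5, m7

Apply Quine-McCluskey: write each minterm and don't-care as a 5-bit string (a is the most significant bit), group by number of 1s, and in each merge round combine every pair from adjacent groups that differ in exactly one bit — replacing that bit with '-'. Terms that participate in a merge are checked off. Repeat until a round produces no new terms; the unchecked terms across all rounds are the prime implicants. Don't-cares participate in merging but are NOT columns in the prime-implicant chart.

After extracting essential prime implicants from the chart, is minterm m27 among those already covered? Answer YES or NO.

Round 0: 00010✓ 00011✓ 00100✓ 00101✓ 00111✓ 01001✓ 01010✓ 01101✓ 01110✓ 10001 10111✓ 11011
Round 1: -0111 0-010 0-101 00-11 0001- 001-1 0010- 01-01 01-10
PIs = {-0111, 0-010, 0-101, 00-11, 0001-, 001-1, 0010-, 01-01, 01-10, 10001, 11011}
Coverage chart:
  m2: 0-010,0001-
  m4: 0010- ←essential
  m9: 01-01 ←essential
  m10: 0-010,01-10
  m13: 0-101,01-01
  m14: 01-10 ←essential
  m17: 10001 ←essential
  m23: -0111 ←essential
  m27: 11011 ←essential
Essential: -0111, 0010-, 01-01, 01-10, 10001, 11011

YES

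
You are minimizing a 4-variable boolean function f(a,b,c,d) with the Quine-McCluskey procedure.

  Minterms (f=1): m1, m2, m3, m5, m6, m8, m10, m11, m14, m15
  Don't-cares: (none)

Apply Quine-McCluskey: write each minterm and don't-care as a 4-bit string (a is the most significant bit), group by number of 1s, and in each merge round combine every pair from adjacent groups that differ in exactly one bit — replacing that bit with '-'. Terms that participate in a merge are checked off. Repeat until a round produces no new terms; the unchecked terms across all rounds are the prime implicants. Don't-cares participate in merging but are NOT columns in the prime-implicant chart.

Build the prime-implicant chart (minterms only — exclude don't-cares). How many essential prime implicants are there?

size-2^0 implicants → 0001(✓)  0010(✓)  0011(✓)  0101(✓)  0110(✓)  1000(✓)  1010(✓)  1011(✓)  1110(✓)  1111(✓)
size-2^1 implicants → -010(✓)  -011(✓)  -110(✓)  0-01  0-10(✓)  00-1  001-(✓)  1-10(✓)  1-11(✓)  10-0  101-(✓)  111-(✓)
size-2^2 implicants → --10  -01-  1-1-
Unchecked terms (primes): --10, -01-, 0-01, 00-1, 1-1-, 10-0
Minterm coverage:
  m1 ⊆ 0-01,00-1
  m2 ⊆ --10,-01-
  m3 ⊆ -01-,00-1
  m5 ⊆ 0-01 [E]
  m6 ⊆ --10 [E]
  m8 ⊆ 10-0 [E]
  m10 ⊆ --10,-01-,1-1-,10-0
  m11 ⊆ -01-,1-1-
  m14 ⊆ --10,1-1-
  m15 ⊆ 1-1- [E]
E = {--10, 0-01, 1-1-, 10-0}

4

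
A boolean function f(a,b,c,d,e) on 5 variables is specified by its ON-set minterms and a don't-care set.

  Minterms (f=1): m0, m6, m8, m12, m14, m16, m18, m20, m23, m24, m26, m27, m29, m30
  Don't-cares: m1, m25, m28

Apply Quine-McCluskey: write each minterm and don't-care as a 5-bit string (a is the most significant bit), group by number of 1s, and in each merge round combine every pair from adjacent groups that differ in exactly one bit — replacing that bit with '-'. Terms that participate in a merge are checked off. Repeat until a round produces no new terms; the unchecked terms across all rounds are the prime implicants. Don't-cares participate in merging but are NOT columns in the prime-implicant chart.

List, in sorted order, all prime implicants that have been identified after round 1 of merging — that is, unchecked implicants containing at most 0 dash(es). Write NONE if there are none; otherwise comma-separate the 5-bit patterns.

10111

[col 0] 00000*, 00001*, 00110*, 01000*, 01100*, 01110*, 10000*, 10010*, 10100*, 10111, 11000*, 11001*, 11010*, 11011*, 11100*, 11101*, 11110*
[col 1] -0000*, -1000*, -1100*, -1110*, 0-000*, 0-110, 0000-, 01-00*, 011-0*, 1-000*, 1-010*, 1-100*, 10-00*, 100-0*, 11-00*, 11-01*, 11-10*, 110-0*, 110-1*, 1100-*, 1101-*, 111-0*, 1110-*
[col 2] --000, -1-00, -11-0, 1--00, 1-0-0, 11--0, 11-0-, 110--
Prime implicants: --000, -1-00, -11-0, 0-110, 0000-, 1--00, 1-0-0, 10111, 11--0, 11-0-, 110--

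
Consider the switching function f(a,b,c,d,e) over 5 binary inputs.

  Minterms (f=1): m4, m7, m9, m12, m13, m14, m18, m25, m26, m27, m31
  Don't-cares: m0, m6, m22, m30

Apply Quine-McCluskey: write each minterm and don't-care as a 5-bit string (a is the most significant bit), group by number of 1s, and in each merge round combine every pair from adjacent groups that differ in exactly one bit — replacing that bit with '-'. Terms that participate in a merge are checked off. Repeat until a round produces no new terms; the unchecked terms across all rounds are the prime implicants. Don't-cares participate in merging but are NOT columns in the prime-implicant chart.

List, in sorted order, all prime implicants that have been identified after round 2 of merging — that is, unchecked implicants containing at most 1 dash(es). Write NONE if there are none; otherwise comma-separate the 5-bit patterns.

-1001, 00-00, 0011-, 01-01, 0110-, 110-1

size-2^0 implicants → 00000(✓)  00100(✓)  00110(✓)  00111(✓)  01001(✓)  01100(✓)  01101(✓)  01110(✓)  10010(✓)  10110(✓)  11001(✓)  11010(✓)  11011(✓)  11110(✓)  11111(✓)
size-2^1 implicants → -0110(✓)  -1001  -1110(✓)  0-100(✓)  0-110(✓)  00-00  001-0(✓)  0011-  01-01  011-0(✓)  0110-  1-010(✓)  1-110(✓)  10-10(✓)  11-10(✓)  11-11(✓)  110-1  1101-(✓)  1111-(✓)
size-2^2 implicants → --110  0-1-0  1--10  11-1-
Unchecked terms (primes): --110, -1001, 0-1-0, 00-00, 0011-, 01-01, 0110-, 1--10, 11-1-, 110-1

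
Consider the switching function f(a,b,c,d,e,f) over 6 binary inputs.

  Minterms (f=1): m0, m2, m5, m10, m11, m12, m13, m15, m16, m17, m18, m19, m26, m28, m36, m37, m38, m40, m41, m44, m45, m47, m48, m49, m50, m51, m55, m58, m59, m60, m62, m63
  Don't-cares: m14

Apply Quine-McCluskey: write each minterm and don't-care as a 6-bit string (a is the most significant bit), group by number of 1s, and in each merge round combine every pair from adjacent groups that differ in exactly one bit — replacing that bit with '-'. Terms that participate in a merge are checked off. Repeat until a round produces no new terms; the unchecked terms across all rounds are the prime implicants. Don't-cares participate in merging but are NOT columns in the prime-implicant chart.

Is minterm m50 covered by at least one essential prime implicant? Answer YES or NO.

YES

size-2^0 implicants → 000000(✓)  000010(✓)  000101(✓)  001010(✓)  001011(✓)  001100(✓)  001101(✓)  001110(✓)  001111(✓)  010000(✓)  010001(✓)  010010(✓)  010011(✓)  011010(✓)  011100(✓)  100100(✓)  100101(✓)  100110(✓)  101000(✓)  101001(✓)  101100(✓)  101101(✓)  101111(✓)  110000(✓)  110001(✓)  110010(✓)  110011(✓)  110111(✓)  111010(✓)  111011(✓)  111100(✓)  111110(✓)  111111(✓)
size-2^1 implicants → -00101(✓)  -01100(✓)  -01101(✓)  -01111(✓)  -10000(✓)  -10001(✓)  -10010(✓)  -10011(✓)  -11010(✓)  -11100(✓)  0-0000(✓)  0-0010(✓)  0-1010(✓)  0-1100(✓)  00-010(✓)  00-101(✓)  0000-0(✓)  001-10(✓)  001-11(✓)  00101-(✓)  0011-0(✓)  0011-1(✓)  00110-(✓)  00111-(✓)  01-010(✓)  0100-0(✓)  0100-1(✓)  01000-(✓)  01001-(✓)  1-1100(✓)  1-1111  10-100(✓)  10-101(✓)  1001-0  10010-(✓)  101-00(✓)  101-01(✓)  10100-(✓)  1011-1(✓)  10110-(✓)  11-010(✓)  11-011(✓)  11-111(✓)  110-11(✓)  1100-0(✓)  1100-1(✓)  11000-(✓)  11001-(✓)  111-10(✓)  111-11(✓)  11101-(✓)  1111-0  11111-(✓)
size-2^2 implicants → --1100  -0-101  -011-1  -0110-  -1-010  -100-0(✓)  -100-1(✓)  -1000-(✓)  -1001-(✓)  0--010  0-00-0  001-1-  0011--  0100--(✓)  10-10-  101-0-  11--11  11-01-  1100--(✓)  111-1-
size-2^3 implicants → -100--
Unchecked terms (primes): --1100, -0-101, -011-1, -0110-, -1-010, -100--, 0--010, 0-00-0, 001-1-, 0011--, 1-1111, 10-10-, 1001-0, 101-0-, 11--11, 11-01-, 111-1-, 1111-0
Minterm coverage:
  m0 ⊆ 0-00-0 [E]
  m2 ⊆ 0--010,0-00-0
  m5 ⊆ -0-101 [E]
  m10 ⊆ 0--010,001-1-
  m11 ⊆ 001-1- [E]
  m12 ⊆ --1100,-0110-,0011--
  m13 ⊆ -0-101,-011-1,-0110-,0011--
  m15 ⊆ -011-1,001-1-,0011--
  m16 ⊆ -100--,0-00-0
  m17 ⊆ -100-- [E]
  m18 ⊆ -1-010,-100--,0--010,0-00-0
  m19 ⊆ -100-- [E]
  m26 ⊆ -1-010,0--010
  m28 ⊆ --1100 [E]
  m36 ⊆ 10-10-,1001-0
  m37 ⊆ -0-101,10-10-
  m38 ⊆ 1001-0 [E]
  m40 ⊆ 101-0- [E]
  m41 ⊆ 101-0- [E]
  m44 ⊆ --1100,-0110-,10-10-,101-0-
  m45 ⊆ -0-101,-011-1,-0110-,10-10-,101-0-
  m47 ⊆ -011-1,1-1111
  m48 ⊆ -100-- [E]
  m49 ⊆ -100-- [E]
  m50 ⊆ -1-010,-100--,11-01-
  m51 ⊆ -100--,11--11,11-01-
  m55 ⊆ 11--11 [E]
  m58 ⊆ -1-010,11-01-,111-1-
  m59 ⊆ 11--11,11-01-,111-1-
  m60 ⊆ --1100,1111-0
  m62 ⊆ 111-1-,1111-0
  m63 ⊆ 1-1111,11--11,111-1-
E = {--1100, -0-101, -100--, 0-00-0, 001-1-, 1001-0, 101-0-, 11--11}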